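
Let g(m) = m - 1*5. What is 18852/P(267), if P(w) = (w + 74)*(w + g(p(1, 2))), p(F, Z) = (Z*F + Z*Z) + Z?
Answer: 3142/15345 ≈ 0.20476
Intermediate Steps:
p(F, Z) = Z + Z**2 + F*Z (p(F, Z) = (F*Z + Z**2) + Z = (Z**2 + F*Z) + Z = Z + Z**2 + F*Z)
g(m) = -5 + m (g(m) = m - 5 = -5 + m)
P(w) = (3 + w)*(74 + w) (P(w) = (w + 74)*(w + (-5 + 2*(1 + 1 + 2))) = (74 + w)*(w + (-5 + 2*4)) = (74 + w)*(w + (-5 + 8)) = (74 + w)*(w + 3) = (74 + w)*(3 + w) = (3 + w)*(74 + w))
18852/P(267) = 18852/(222 + 267**2 + 77*267) = 18852/(222 + 71289 + 20559) = 18852/92070 = 18852*(1/92070) = 3142/15345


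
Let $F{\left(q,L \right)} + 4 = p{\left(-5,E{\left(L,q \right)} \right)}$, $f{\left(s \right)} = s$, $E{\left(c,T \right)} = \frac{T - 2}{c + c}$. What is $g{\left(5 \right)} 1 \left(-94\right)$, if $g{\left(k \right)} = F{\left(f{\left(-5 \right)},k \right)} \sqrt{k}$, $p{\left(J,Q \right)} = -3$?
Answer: $658 \sqrt{5} \approx 1471.3$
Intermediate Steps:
$E{\left(c,T \right)} = \frac{-2 + T}{2 c}$
$F{\left(q,L \right)} = -7$ ($F{\left(q,L \right)} = -4 - 3 = -7$)
$g{\left(k \right)} = - 7 \sqrt{k}$
$g{\left(5 \right)} 1 \left(-94\right) = - 7 \sqrt{5} \cdot 1 \left(-94\right) = - 7 \sqrt{5} \left(-94\right) = 658 \sqrt{5}$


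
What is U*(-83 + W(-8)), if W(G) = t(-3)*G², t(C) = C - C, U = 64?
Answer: -5312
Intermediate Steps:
t(C) = 0
W(G) = 0 (W(G) = 0*G² = 0)
U*(-83 + W(-8)) = 64*(-83 + 0) = 64*(-83) = -5312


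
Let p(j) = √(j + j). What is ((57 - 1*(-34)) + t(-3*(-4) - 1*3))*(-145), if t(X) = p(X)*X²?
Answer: -13195 - 35235*√2 ≈ -63025.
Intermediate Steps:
p(j) = √2*√j (p(j) = √(2*j) = √2*√j)
t(X) = √2*X^(5/2) (t(X) = (√2*√X)*X² = √2*X^(5/2))
((57 - 1*(-34)) + t(-3*(-4) - 1*3))*(-145) = ((57 - 1*(-34)) + √2*(-3*(-4) - 1*3)^(5/2))*(-145) = ((57 + 34) + √2*(12 - 3)^(5/2))*(-145) = (91 + √2*9^(5/2))*(-145) = (91 + √2*243)*(-145) = (91 + 243*√2)*(-145) = -13195 - 35235*√2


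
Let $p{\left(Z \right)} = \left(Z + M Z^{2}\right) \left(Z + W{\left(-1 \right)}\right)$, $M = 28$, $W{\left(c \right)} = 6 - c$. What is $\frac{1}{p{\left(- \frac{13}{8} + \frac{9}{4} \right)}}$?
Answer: $\frac{128}{11285} \approx 0.011342$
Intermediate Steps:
$p{\left(Z \right)} = \left(7 + Z\right) \left(Z + 28 Z^{2}\right)$ ($p{\left(Z \right)} = \left(Z + 28 Z^{2}\right) \left(Z + \left(6 - -1\right)\right) = \left(Z + 28 Z^{2}\right) \left(Z + \left(6 + 1\right)\right) = \left(Z + 28 Z^{2}\right) \left(Z + 7\right) = \left(Z + 28 Z^{2}\right) \left(7 + Z\right) = \left(7 + Z\right) \left(Z + 28 Z^{2}\right)$)
$\frac{1}{p{\left(- \frac{13}{8} + \frac{9}{4} \right)}} = \frac{1}{\left(- \frac{13}{8} + \frac{9}{4}\right) \left(7 + 28 \left(- \frac{13}{8} + \frac{9}{4}\right)^{2} + 197 \left(- \frac{13}{8} + \frac{9}{4}\right)\right)} = \frac{1}{\frac{5}{8} \left(7 + 28 \left(\frac{5}{8}\right)^{2} + 197 \cdot \frac{5}{8}\right)} = \frac{1}{\frac{5}{8} \left(7 + 28 \cdot \frac{25}{64} + \frac{985}{8}\right)} = \frac{1}{\frac{5}{8} \left(7 + \frac{175}{16} + \frac{985}{8}\right)} = \frac{1}{\frac{5}{8} \cdot \frac{2257}{16}} = \frac{1}{\frac{11285}{128}} = \frac{128}{11285}$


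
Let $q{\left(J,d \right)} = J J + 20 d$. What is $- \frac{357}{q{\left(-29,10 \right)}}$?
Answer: $- \frac{119}{347} \approx -0.34294$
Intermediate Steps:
$q{\left(J,d \right)} = J^{2} + 20 d$
$- \frac{357}{q{\left(-29,10 \right)}} = - \frac{357}{\left(-29\right)^{2} + 20 \cdot 10} = - \frac{357}{841 + 200} = - \frac{357}{1041} = \left(-357\right) \frac{1}{1041} = - \frac{119}{347}$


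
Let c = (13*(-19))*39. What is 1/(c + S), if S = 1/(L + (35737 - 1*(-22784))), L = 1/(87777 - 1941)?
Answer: -5023208557/48388567943745 ≈ -0.00010381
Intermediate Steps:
L = 1/85836 ≈ 1.1650e-5
c = -9633 (c = -247*39 = -9633)
S = 85836/5023208557 (S = 1/(1/85836 + (35737 - 1*(-22784))) = 1/(1/85836 + (35737 + 22784)) = 1/(1/85836 + 58521) = 1/(5023208557/85836) = 85836/5023208557 ≈ 1.7088e-5)
1/(c + S) = 1/(-9633 + 85836/5023208557) = 1/(-48388567943745/5023208557) = -5023208557/48388567943745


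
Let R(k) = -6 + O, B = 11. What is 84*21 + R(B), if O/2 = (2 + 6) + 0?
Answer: 1774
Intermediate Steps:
O = 16 (O = 2*((2 + 6) + 0) = 2*(8 + 0) = 2*8 = 16)
R(k) = 10 (R(k) = -6 + 16 = 10)
84*21 + R(B) = 84*21 + 10 = 1764 + 10 = 1774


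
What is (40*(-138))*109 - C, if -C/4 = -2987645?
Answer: -12552260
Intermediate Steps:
C = 11950580 (C = -4*(-2987645) = 11950580)
(40*(-138))*109 - C = (40*(-138))*109 - 1*11950580 = -5520*109 - 11950580 = -601680 - 11950580 = -12552260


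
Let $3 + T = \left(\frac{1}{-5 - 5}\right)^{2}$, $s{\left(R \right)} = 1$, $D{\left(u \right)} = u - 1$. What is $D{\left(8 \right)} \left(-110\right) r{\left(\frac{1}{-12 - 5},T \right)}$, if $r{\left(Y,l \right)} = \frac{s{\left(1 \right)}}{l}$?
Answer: $\frac{77000}{299} \approx 257.52$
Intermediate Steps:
$D{\left(u \right)} = -1 + u$
$T = - \frac{299}{100}$ ($T = -3 + \left(\frac{1}{-5 - 5}\right)^{2} = -3 + \left(\frac{1}{-10}\right)^{2} = -3 + \left(- \frac{1}{10}\right)^{2} = -3 + \frac{1}{100} = - \frac{299}{100} \approx -2.99$)
$r{\left(Y,l \right)} = \frac{1}{l}$ ($r{\left(Y,l \right)} = 1 \frac{1}{l} = \frac{1}{l}$)
$D{\left(8 \right)} \left(-110\right) r{\left(\frac{1}{-12 - 5},T \right)} = \frac{\left(-1 + 8\right) \left(-110\right)}{- \frac{299}{100}} = 7 \left(-110\right) \left(- \frac{100}{299}\right) = \left(-770\right) \left(- \frac{100}{299}\right) = \frac{77000}{299}$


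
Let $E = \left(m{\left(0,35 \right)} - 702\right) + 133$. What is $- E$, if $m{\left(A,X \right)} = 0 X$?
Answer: $569$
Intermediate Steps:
$m{\left(A,X \right)} = 0$
$E = -569$ ($E = \left(0 - 702\right) + 133 = -702 + 133 = -569$)
$- E = \left(-1\right) \left(-569\right) = 569$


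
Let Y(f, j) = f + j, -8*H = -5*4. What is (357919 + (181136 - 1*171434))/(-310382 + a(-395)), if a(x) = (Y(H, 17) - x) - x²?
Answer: -735242/931985 ≈ -0.78890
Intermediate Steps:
H = 5/2 (H = -(-5)*4/8 = -⅛*(-20) = 5/2 ≈ 2.5000)
a(x) = 39/2 - x - x² (a(x) = ((5/2 + 17) - x) - x² = (39/2 - x) - x² = 39/2 - x - x²)
(357919 + (181136 - 1*171434))/(-310382 + a(-395)) = (357919 + (181136 - 1*171434))/(-310382 + (39/2 - 1*(-395) - 1*(-395)²)) = (357919 + (181136 - 171434))/(-310382 + (39/2 + 395 - 1*156025)) = (357919 + 9702)/(-310382 + (39/2 + 395 - 156025)) = 367621/(-310382 - 311221/2) = 367621/(-931985/2) = 367621*(-2/931985) = -735242/931985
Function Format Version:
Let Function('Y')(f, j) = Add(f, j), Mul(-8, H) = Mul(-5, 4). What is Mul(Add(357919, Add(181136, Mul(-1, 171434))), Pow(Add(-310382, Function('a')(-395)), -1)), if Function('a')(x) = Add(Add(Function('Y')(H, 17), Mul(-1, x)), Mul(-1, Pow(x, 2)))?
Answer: Rational(-735242, 931985) ≈ -0.78890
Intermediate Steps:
H = Rational(5, 2) (H = Mul(Rational(-1, 8), Mul(-5, 4)) = Mul(Rational(-1, 8), -20) = Rational(5, 2) ≈ 2.5000)
Function('a')(x) = Add(Rational(39, 2), Mul(-1, x), Mul(-1, Pow(x, 2))) (Function('a')(x) = Add(Add(Add(Rational(5, 2), 17), Mul(-1, x)), Mul(-1, Pow(x, 2))) = Add(Add(Rational(39, 2), Mul(-1, x)), Mul(-1, Pow(x, 2))) = Add(Rational(39, 2), Mul(-1, x), Mul(-1, Pow(x, 2))))
Mul(Add(357919, Add(181136, Mul(-1, 171434))), Pow(Add(-310382, Function('a')(-395)), -1)) = Mul(Add(357919, Add(181136, Mul(-1, 171434))), Pow(Add(-310382, Add(Rational(39, 2), Mul(-1, -395), Mul(-1, Pow(-395, 2)))), -1)) = Mul(Add(357919, Add(181136, -171434)), Pow(Add(-310382, Add(Rational(39, 2), 395, Mul(-1, 156025))), -1)) = Mul(Add(357919, 9702), Pow(Add(-310382, Add(Rational(39, 2), 395, -156025)), -1)) = Mul(367621, Pow(Add(-310382, Rational(-311221, 2)), -1)) = Mul(367621, Pow(Rational(-931985, 2), -1)) = Mul(367621, Rational(-2, 931985)) = Rational(-735242, 931985)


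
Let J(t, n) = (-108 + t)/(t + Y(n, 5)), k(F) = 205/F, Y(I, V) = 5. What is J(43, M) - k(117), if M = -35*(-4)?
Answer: -5815/1872 ≈ -3.1063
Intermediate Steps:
M = 140
J(t, n) = (-108 + t)/(5 + t) (J(t, n) = (-108 + t)/(t + 5) = (-108 + t)/(5 + t))
J(43, M) - k(117) = (-108 + 43)/(5 + 43) - 205/117 = -65/48 - 205/117 = -5815/1872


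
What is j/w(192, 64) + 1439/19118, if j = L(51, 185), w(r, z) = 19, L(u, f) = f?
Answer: 3564171/363242 ≈ 9.8121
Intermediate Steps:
j = 185
j/w(192, 64) + 1439/19118 = 185/19 + 1439/19118 = 3564171/363242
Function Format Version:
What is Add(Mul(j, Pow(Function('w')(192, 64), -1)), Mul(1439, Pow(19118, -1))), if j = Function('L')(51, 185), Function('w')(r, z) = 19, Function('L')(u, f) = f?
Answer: Rational(3564171, 363242) ≈ 9.8121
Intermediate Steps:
j = 185
Add(Mul(j, Pow(Function('w')(192, 64), -1)), Mul(1439, Pow(19118, -1))) = Add(Mul(185, Pow(19, -1)), Mul(1439, Pow(19118, -1))) = Add(Mul(185, Rational(1, 19)), Mul(1439, Rational(1, 19118))) = Add(Rational(185, 19), Rational(1439, 19118)) = Rational(3564171, 363242)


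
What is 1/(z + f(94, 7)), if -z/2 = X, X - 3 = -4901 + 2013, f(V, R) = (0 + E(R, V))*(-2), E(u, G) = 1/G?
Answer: 47/271189 ≈ 0.00017331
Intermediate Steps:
f(V, R) = -2/V (f(V, R) = (0 + 1/V)*(-2) = -2/V)
X = -2885 (X = 3 + (-4901 + 2013) = 3 - 2888 = -2885)
z = 5770 (z = -2*(-2885) = 5770)
1/(z + f(94, 7)) = 1/(5770 - 2/94) = 1/(5770 - 2*1/94) = 1/(5770 - 1/47) = 1/(271189/47) = 47/271189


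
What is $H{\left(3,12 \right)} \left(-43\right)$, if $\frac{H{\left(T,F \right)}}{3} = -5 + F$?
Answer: $-903$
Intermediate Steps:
$H{\left(T,F \right)} = -15 + 3 F$ ($H{\left(T,F \right)} = 3 \left(-5 + F\right) = -15 + 3 F$)
$H{\left(3,12 \right)} \left(-43\right) = \left(-15 + 3 \cdot 12\right) \left(-43\right) = \left(-15 + 36\right) \left(-43\right) = 21 \left(-43\right) = -903$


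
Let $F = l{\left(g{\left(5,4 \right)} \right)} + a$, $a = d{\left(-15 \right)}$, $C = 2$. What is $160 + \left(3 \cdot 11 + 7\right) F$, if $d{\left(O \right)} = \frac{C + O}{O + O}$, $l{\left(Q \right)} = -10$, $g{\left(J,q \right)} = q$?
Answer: $- \frac{668}{3} \approx -222.67$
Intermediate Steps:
$d{\left(O \right)} = \frac{2 + O}{2 O}$ ($d{\left(O \right)} = \frac{2 + O}{O + O} = \frac{2 + O}{2 O}$)
$a = \frac{13}{30}$ ($a = \frac{2 - 15}{2 \left(-15\right)} = \frac{1}{2} \left(- \frac{1}{15}\right) \left(-13\right) = \frac{13}{30} \approx 0.43333$)
$F = - \frac{287}{30}$ ($F = -10 + \frac{13}{30} = - \frac{287}{30} \approx -9.5667$)
$160 + \left(3 \cdot 11 + 7\right) F = 160 + \left(3 \cdot 11 + 7\right) \left(- \frac{287}{30}\right) = 160 + \left(33 + 7\right) \left(- \frac{287}{30}\right) = 160 + 40 \left(- \frac{287}{30}\right) = 160 - \frac{1148}{3} = - \frac{668}{3}$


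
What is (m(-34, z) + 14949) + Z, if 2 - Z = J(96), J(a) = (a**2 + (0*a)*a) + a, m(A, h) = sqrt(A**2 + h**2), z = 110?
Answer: 5639 + 2*sqrt(3314) ≈ 5754.1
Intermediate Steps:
J(a) = a + a**2 (J(a) = (a**2 + 0*a) + a = (a**2 + 0) + a = a**2 + a = a + a**2)
Z = -9310 (Z = 2 - 96*(1 + 96) = 2 - 96*97 = 2 - 1*9312 = 2 - 9312 = -9310)
(m(-34, z) + 14949) + Z = (sqrt((-34)**2 + 110**2) + 14949) - 9310 = (sqrt(1156 + 12100) + 14949) - 9310 = (sqrt(13256) + 14949) - 9310 = (2*sqrt(3314) + 14949) - 9310 = (14949 + 2*sqrt(3314)) - 9310 = 5639 + 2*sqrt(3314)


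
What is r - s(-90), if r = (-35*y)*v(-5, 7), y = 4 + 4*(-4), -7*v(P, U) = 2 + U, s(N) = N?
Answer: -450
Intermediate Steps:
v(P, U) = -2/7 - U/7 (v(P, U) = -(2 + U)/7 = -2/7 - U/7)
y = -12 (y = 4 - 16 = -12)
r = -540 (r = (-35*(-12))*(-2/7 - 1/7*7) = 420*(-2/7 - 1) = 420*(-9/7) = -540)
r - s(-90) = -540 - 1*(-90) = -540 + 90 = -450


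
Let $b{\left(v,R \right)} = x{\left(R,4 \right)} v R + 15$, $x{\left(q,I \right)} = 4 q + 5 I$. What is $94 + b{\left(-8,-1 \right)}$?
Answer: $237$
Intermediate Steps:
$b{\left(v,R \right)} = 15 + R v \left(20 + 4 R\right)$ ($b{\left(v,R \right)} = \left(4 R + 5 \cdot 4\right) v R + 15 = \left(4 R + 20\right) v R + 15 = \left(20 + 4 R\right) v R + 15 = v \left(20 + 4 R\right) R + 15 = R v \left(20 + 4 R\right) + 15 = 15 + R v \left(20 + 4 R\right)$)
$94 + b{\left(-8,-1 \right)} = 94 + \left(15 + 4 \left(-1\right) \left(-8\right) \left(5 - 1\right)\right) = 94 + \left(15 + 4 \left(-1\right) \left(-8\right) 4\right) = 94 + \left(15 + 128\right) = 94 + 143 = 237$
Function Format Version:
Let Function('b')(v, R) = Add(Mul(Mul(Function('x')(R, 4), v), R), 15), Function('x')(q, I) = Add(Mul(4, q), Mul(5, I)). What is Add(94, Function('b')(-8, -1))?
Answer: 237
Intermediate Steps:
Function('b')(v, R) = Add(15, Mul(R, v, Add(20, Mul(4, R)))) (Function('b')(v, R) = Add(Mul(Mul(Add(Mul(4, R), Mul(5, 4)), v), R), 15) = Add(Mul(Mul(Add(Mul(4, R), 20), v), R), 15) = Add(Mul(Mul(Add(20, Mul(4, R)), v), R), 15) = Add(Mul(Mul(v, Add(20, Mul(4, R))), R), 15) = Add(Mul(R, v, Add(20, Mul(4, R))), 15) = Add(15, Mul(R, v, Add(20, Mul(4, R)))))
Add(94, Function('b')(-8, -1)) = Add(94, Add(15, Mul(4, -1, -8, Add(5, -1)))) = Add(94, Add(15, Mul(4, -1, -8, 4))) = Add(94, Add(15, 128)) = Add(94, 143) = 237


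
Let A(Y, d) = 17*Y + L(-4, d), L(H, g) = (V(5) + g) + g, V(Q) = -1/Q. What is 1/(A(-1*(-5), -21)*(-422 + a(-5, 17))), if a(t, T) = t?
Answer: -5/91378 ≈ -5.4718e-5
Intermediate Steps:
L(H, g) = -⅕ + 2*g (L(H, g) = (-1/5 + g) + g = (-1*⅕ + g) + g = (-⅕ + g) + g = -⅕ + 2*g)
A(Y, d) = -⅕ + 2*d + 17*Y (A(Y, d) = 17*Y + (-⅕ + 2*d) = -⅕ + 2*d + 17*Y)
1/(A(-1*(-5), -21)*(-422 + a(-5, 17))) = 1/((-⅕ + 2*(-21) + 17*(-1*(-5)))*(-422 - 5)) = 1/((-⅕ - 42 + 17*5)*(-427)) = 1/((-⅕ - 42 + 85)*(-427)) = 1/((214/5)*(-427)) = 1/(-91378/5) = -5/91378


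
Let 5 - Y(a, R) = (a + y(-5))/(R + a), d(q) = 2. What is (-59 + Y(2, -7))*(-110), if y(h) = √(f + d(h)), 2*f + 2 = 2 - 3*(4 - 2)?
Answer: 5896 - 22*I ≈ 5896.0 - 22.0*I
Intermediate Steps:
f = -3 (f = -1 + (2 - 3*(4 - 2))/2 = -1 + (2 - 3*2)/2 = -1 + (2 - 6)/2 = -1 + (½)*(-4) = -1 - 2 = -3)
y(h) = I (y(h) = √(-3 + 2) = √(-1) = I)
Y(a, R) = 5 - (I + a)/(R + a) (Y(a, R) = 5 - (a + I)/(R + a) = 5 - (I + a)/(R + a))
(-59 + Y(2, -7))*(-110) = (-59 + (-I + 4*2 + 5*(-7))/(-7 + 2))*(-110) = (-59 + (-I + 8 - 35)/(-5))*(-110) = (-59 - (-27 - I)/5)*(-110) = (-59 + (27/5 + I/5))*(-110) = (-268/5 + I/5)*(-110) = 5896 - 22*I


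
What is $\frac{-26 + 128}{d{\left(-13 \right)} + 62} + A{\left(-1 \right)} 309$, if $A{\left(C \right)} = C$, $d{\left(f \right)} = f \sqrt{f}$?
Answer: $- \frac{1860345}{6041} + \frac{1326 i \sqrt{13}}{6041} \approx -307.95 + 0.79142 i$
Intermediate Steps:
$d{\left(f \right)} = f^{\frac{3}{2}}$
$\frac{-26 + 128}{d{\left(-13 \right)} + 62} + A{\left(-1 \right)} 309 = \frac{-26 + 128}{\left(-13\right)^{\frac{3}{2}} + 62} - 309 = \frac{102}{- 13 i \sqrt{13} + 62} - 309 = \frac{102}{62 - 13 i \sqrt{13}} - 309 = -309 + \frac{102}{62 - 13 i \sqrt{13}}$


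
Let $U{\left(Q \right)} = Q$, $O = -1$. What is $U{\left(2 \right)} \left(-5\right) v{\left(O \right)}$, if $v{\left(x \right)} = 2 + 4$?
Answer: $-60$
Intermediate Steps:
$v{\left(x \right)} = 6$
$U{\left(2 \right)} \left(-5\right) v{\left(O \right)} = 2 \left(-5\right) 6 = \left(-10\right) 6 = -60$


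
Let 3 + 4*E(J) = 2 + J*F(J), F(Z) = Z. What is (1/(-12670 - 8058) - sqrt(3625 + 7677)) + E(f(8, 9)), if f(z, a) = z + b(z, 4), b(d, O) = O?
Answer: 741025/20728 - sqrt(11302) ≈ -70.561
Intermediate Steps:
f(z, a) = 4 + z (f(z, a) = z + 4 = 4 + z)
E(J) = -1/4 + J**2/4 (E(J) = -3/4 + (2 + J*J)/4 = -3/4 + (2 + J**2)/4 = -3/4 + (1/2 + J**2/4) = -1/4 + J**2/4)
(1/(-12670 - 8058) - sqrt(3625 + 7677)) + E(f(8, 9)) = (1/(-12670 - 8058) - sqrt(3625 + 7677)) + (-1/4 + (4 + 8)**2/4) = (1/(-20728) - sqrt(11302)) + (-1/4 + (1/4)*12**2) = (-1/20728 - sqrt(11302)) + (-1/4 + (1/4)*144) = (-1/20728 - sqrt(11302)) + (-1/4 + 36) = (-1/20728 - sqrt(11302)) + 143/4 = 741025/20728 - sqrt(11302)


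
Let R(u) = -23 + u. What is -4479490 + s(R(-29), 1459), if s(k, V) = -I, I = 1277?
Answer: -4480767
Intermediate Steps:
s(k, V) = -1277 (s(k, V) = -1*1277 = -1277)
-4479490 + s(R(-29), 1459) = -4479490 - 1277 = -4480767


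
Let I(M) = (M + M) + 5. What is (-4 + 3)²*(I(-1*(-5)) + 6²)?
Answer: 51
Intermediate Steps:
I(M) = 5 + 2*M (I(M) = 2*M + 5 = 5 + 2*M)
(-4 + 3)²*(I(-1*(-5)) + 6²) = (-4 + 3)²*((5 + 2*(-1*(-5))) + 6²) = (-1)²*((5 + 2*5) + 36) = 1*((5 + 10) + 36) = 1*(15 + 36) = 1*51 = 51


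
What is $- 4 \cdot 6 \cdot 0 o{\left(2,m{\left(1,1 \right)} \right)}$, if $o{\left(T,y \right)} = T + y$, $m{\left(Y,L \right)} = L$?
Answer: $0$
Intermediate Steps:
$- 4 \cdot 6 \cdot 0 o{\left(2,m{\left(1,1 \right)} \right)} = - 4 \cdot 6 \cdot 0 \left(2 + 1\right) = \left(-4\right) 0 \cdot 3 = 0 \cdot 3 = 0$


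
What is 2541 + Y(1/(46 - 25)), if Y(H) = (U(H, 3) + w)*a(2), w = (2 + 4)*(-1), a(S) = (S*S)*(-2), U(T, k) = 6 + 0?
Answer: 2541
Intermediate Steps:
U(T, k) = 6
a(S) = -2*S**2 (a(S) = S**2*(-2) = -2*S**2)
w = -6 (w = 6*(-1) = -6)
Y(H) = 0 (Y(H) = (6 - 6)*(-2*2**2) = 0*(-2*4) = 0*(-8) = 0)
2541 + Y(1/(46 - 25)) = 2541 + 0 = 2541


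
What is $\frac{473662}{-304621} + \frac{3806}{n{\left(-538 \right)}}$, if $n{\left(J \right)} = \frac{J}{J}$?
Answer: $\frac{1158913864}{304621} \approx 3804.4$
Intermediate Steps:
$n{\left(J \right)} = 1$
$\frac{473662}{-304621} + \frac{3806}{n{\left(-538 \right)}} = \frac{473662}{-304621} + \frac{3806}{1} = 473662 \left(- \frac{1}{304621}\right) + 3806 \cdot 1 = - \frac{473662}{304621} + 3806 = \frac{1158913864}{304621}$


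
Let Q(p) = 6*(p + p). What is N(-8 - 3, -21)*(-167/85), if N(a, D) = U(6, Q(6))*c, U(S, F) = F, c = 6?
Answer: -72144/85 ≈ -848.75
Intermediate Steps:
Q(p) = 12*p (Q(p) = 6*(2*p) = 12*p)
N(a, D) = 432 (N(a, D) = (12*6)*6 = 72*6 = 432)
N(-8 - 3, -21)*(-167/85) = 432*(-167/85) = -72144/85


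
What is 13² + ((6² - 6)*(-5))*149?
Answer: -22181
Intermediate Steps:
13² + ((6² - 6)*(-5))*149 = 169 + ((36 - 6)*(-5))*149 = 169 + (30*(-5))*149 = 169 - 150*149 = 169 - 22350 = -22181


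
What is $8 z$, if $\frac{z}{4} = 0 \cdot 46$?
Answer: $0$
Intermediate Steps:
$z = 0$ ($z = 4 \cdot 0 \cdot 46 = 4 \cdot 0 = 0$)
$8 z = 8 \cdot 0 = 0$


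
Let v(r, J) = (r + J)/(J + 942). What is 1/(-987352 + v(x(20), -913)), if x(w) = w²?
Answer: -29/28633721 ≈ -1.0128e-6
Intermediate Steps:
v(r, J) = (J + r)/(942 + J)
1/(-987352 + v(x(20), -913)) = 1/(-987352 + (-913 + 20²)/(942 - 913)) = 1/(-987352 + (-913 + 400)/29) = 1/(-987352 + (1/29)*(-513)) = 1/(-987352 - 513/29) = 1/(-28633721/29) = -29/28633721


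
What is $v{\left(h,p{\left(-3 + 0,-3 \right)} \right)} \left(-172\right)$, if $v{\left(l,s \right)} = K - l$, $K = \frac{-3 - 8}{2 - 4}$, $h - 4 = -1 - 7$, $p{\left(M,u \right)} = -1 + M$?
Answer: $-1634$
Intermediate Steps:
$h = -4$ ($h = 4 - 8 = -4$)
$K = \frac{11}{2}$ ($K = - \frac{11}{-2} = \left(-11\right) \left(- \frac{1}{2}\right) = \frac{11}{2} \approx 5.5$)
$v{\left(l,s \right)} = \frac{11}{2} - l$
$v{\left(h,p{\left(-3 + 0,-3 \right)} \right)} \left(-172\right) = \left(\frac{11}{2} - -4\right) \left(-172\right) = \left(\frac{11}{2} + 4\right) \left(-172\right) = \frac{19}{2} \left(-172\right) = -1634$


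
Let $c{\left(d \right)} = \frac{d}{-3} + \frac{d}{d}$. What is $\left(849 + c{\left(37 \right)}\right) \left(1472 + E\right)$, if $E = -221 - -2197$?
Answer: $\frac{8664824}{3} \approx 2.8883 \cdot 10^{6}$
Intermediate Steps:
$c{\left(d \right)} = 1 - \frac{d}{3}$ ($c{\left(d \right)} = d \left(- \frac{1}{3}\right) + 1 = - \frac{d}{3} + 1 = 1 - \frac{d}{3}$)
$E = 1976$ ($E = -221 + 2197 = 1976$)
$\left(849 + c{\left(37 \right)}\right) \left(1472 + E\right) = \left(849 + \left(1 - \frac{37}{3}\right)\right) \left(1472 + 1976\right) = \left(849 + \left(1 - \frac{37}{3}\right)\right) 3448 = \left(849 - \frac{34}{3}\right) 3448 = \frac{2513}{3} \cdot 3448 = \frac{8664824}{3}$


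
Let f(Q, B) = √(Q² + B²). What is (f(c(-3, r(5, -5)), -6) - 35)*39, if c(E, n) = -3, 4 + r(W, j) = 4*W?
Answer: -1365 + 117*√5 ≈ -1103.4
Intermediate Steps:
r(W, j) = -4 + 4*W
f(Q, B) = √(B² + Q²)
(f(c(-3, r(5, -5)), -6) - 35)*39 = (√((-6)² + (-3)²) - 35)*39 = (√(36 + 9) - 35)*39 = (√45 - 35)*39 = (3*√5 - 35)*39 = (-35 + 3*√5)*39 = -1365 + 117*√5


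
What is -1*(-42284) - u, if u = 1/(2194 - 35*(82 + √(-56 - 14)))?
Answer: 5*(-5716797*I + 295988*√70)/(-676*I + 35*√70) ≈ 42284.0 - 0.00053787*I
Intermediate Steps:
u = 1/(-676 - 35*I*√70) (u = 1/(2194 - 35*(82 + √(-70))) = 1/(2194 - 35*(82 + I*√70)) = 1/(2194 + (-2870 - 35*I*√70)) = 1/(-676 - 35*I*√70) ≈ -0.0012456 + 0.00053956*I)
-1*(-42284) - u = -1*(-42284) - I/(-676*I + 35*√70) = 42284 - I/(-676*I + 35*√70)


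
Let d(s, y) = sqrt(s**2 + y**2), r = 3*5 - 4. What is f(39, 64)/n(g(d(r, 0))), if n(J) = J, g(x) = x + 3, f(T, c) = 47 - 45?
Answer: 1/7 ≈ 0.14286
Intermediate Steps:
r = 11 (r = 15 - 4 = 11)
f(T, c) = 2
g(x) = 3 + x
f(39, 64)/n(g(d(r, 0))) = 2/(3 + sqrt(11**2 + 0**2)) = 2/(3 + sqrt(121 + 0)) = 2/(3 + sqrt(121)) = 2/(3 + 11) = 2/14 = 2*(1/14) = 1/7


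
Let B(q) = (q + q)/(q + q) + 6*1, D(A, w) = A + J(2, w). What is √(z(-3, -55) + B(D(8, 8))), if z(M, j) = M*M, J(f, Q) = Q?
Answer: 4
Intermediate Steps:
z(M, j) = M²
D(A, w) = A + w
B(q) = 7 (B(q) = (2*q)/((2*q)) + 6 = (2*q)*(1/(2*q)) + 6 = 1 + 6 = 7)
√(z(-3, -55) + B(D(8, 8))) = √((-3)² + 7) = √(9 + 7) = √16 = 4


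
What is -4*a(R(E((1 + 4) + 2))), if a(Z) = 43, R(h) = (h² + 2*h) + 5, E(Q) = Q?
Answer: -172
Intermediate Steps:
R(h) = 5 + h² + 2*h
-4*a(R(E((1 + 4) + 2))) = -4*43 = -172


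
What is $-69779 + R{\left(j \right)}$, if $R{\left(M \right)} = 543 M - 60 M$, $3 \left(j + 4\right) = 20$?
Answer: $-68491$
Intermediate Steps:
$j = \frac{8}{3}$ ($j = -4 + \frac{1}{3} \cdot 20 = -4 + \frac{20}{3} = \frac{8}{3} \approx 2.6667$)
$R{\left(M \right)} = 483 M$
$-69779 + R{\left(j \right)} = -69779 + 483 \cdot \frac{8}{3} = -69779 + 1288 = -68491$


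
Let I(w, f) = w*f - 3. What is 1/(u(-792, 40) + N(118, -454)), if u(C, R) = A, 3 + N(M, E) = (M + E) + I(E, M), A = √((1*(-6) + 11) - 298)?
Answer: -53914/2906719689 - I*√293/2906719689 ≈ -1.8548e-5 - 5.8889e-9*I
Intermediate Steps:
I(w, f) = -3 + f*w (I(w, f) = f*w - 3 = -3 + f*w)
A = I*√293 (A = √((-6 + 11) - 298) = √(5 - 298) = √(-293) = I*√293 ≈ 17.117*I)
N(M, E) = -6 + E + M + E*M (N(M, E) = -3 + ((M + E) + (-3 + M*E)) = -3 + ((E + M) + (-3 + E*M)) = -3 + (-3 + E + M + E*M) = -6 + E + M + E*M)
u(C, R) = I*√293
1/(u(-792, 40) + N(118, -454)) = 1/(I*√293 + (-6 - 454 + 118 - 454*118)) = 1/(I*√293 + (-6 - 454 + 118 - 53572)) = 1/(I*√293 - 53914) = 1/(-53914 + I*√293)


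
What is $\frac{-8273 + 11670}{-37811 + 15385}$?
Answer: $- \frac{3397}{22426} \approx -0.15148$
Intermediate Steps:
$\frac{-8273 + 11670}{-37811 + 15385} = \frac{3397}{-22426} = 3397 \left(- \frac{1}{22426}\right) = - \frac{3397}{22426}$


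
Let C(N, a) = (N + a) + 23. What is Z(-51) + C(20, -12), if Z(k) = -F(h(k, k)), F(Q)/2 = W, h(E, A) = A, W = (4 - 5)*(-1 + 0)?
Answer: 29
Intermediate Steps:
C(N, a) = 23 + N + a
W = 1 (W = -1*(-1) = 1)
F(Q) = 2 (F(Q) = 2*1 = 2)
Z(k) = -2 (Z(k) = -1*2 = -2)
Z(-51) + C(20, -12) = -2 + (23 + 20 - 12) = -2 + 31 = 29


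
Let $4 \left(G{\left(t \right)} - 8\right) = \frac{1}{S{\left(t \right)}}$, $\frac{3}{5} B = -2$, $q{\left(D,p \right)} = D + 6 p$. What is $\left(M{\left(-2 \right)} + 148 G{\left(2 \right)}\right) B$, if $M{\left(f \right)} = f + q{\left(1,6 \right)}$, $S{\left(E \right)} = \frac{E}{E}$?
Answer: $- \frac{12560}{3} \approx -4186.7$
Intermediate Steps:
$S{\left(E \right)} = 1$
$M{\left(f \right)} = 37 + f$ ($M{\left(f \right)} = f + \left(1 + 6 \cdot 6\right) = f + \left(1 + 36\right) = f + 37 = 37 + f$)
$B = - \frac{10}{3}$ ($B = \frac{5}{3} \left(-2\right) = - \frac{10}{3} \approx -3.3333$)
$G{\left(t \right)} = \frac{33}{4}$ ($G{\left(t \right)} = 8 + \frac{1}{4 \cdot 1} = 8 + \frac{1}{4} \cdot 1 = 8 + \frac{1}{4} = \frac{33}{4}$)
$\left(M{\left(-2 \right)} + 148 G{\left(2 \right)}\right) B = \left(\left(37 - 2\right) + 148 \cdot \frac{33}{4}\right) \left(- \frac{10}{3}\right) = \left(35 + 1221\right) \left(- \frac{10}{3}\right) = 1256 \left(- \frac{10}{3}\right) = - \frac{12560}{3}$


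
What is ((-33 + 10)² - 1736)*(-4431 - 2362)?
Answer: 8199151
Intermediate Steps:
((-33 + 10)² - 1736)*(-4431 - 2362) = ((-23)² - 1736)*(-6793) = (529 - 1736)*(-6793) = -1207*(-6793) = 8199151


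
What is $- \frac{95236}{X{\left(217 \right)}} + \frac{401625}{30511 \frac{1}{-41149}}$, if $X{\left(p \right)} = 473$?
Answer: $- \frac{7819924695721}{14431703} \approx -5.4186 \cdot 10^{5}$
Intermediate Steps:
$- \frac{95236}{X{\left(217 \right)}} + \frac{401625}{30511 \frac{1}{-41149}} = - \frac{95236}{473} + \frac{401625}{30511 \frac{1}{-41149}} = \left(-95236\right) \frac{1}{473} + \frac{401625}{30511 \left(- \frac{1}{41149}\right)} = - \frac{95236}{473} + \frac{401625}{- \frac{30511}{41149}} = - \frac{95236}{473} + 401625 \left(- \frac{41149}{30511}\right) = - \frac{95236}{473} - \frac{16526467125}{30511} = - \frac{7819924695721}{14431703}$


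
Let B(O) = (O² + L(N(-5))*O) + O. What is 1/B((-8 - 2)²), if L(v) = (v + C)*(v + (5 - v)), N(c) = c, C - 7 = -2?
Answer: 1/10100 ≈ 9.9010e-5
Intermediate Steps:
C = 5 (C = 7 - 2 = 5)
L(v) = 25 + 5*v (L(v) = (v + 5)*(v + (5 - v)) = (5 + v)*5 = 25 + 5*v)
B(O) = O + O² (B(O) = (O² + (25 + 5*(-5))*O) + O = (O² + (25 - 25)*O) + O = (O² + 0*O) + O = (O² + 0) + O = O² + O = O + O²)
1/B((-8 - 2)²) = 1/((-8 - 2)²*(1 + (-8 - 2)²)) = 1/((-10)²*(1 + (-10)²)) = 1/(100*(1 + 100)) = 1/(100*101) = 1/10100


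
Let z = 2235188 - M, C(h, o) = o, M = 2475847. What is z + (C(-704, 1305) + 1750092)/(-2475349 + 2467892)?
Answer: -1796345560/7457 ≈ -2.4089e+5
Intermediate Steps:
z = -240659 (z = 2235188 - 1*2475847 = 2235188 - 2475847 = -240659)
z + (C(-704, 1305) + 1750092)/(-2475349 + 2467892) = -240659 + (1305 + 1750092)/(-2475349 + 2467892) = -240659 + 1751397/(-7457) = -240659 + 1751397*(-1/7457) = -240659 - 1751397/7457 = -1796345560/7457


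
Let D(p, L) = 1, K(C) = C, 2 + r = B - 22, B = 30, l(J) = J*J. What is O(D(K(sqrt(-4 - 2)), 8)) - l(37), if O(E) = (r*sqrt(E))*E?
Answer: -1363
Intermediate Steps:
l(J) = J**2
r = 6 (r = -2 + (30 - 22) = -2 + 8 = 6)
O(E) = 6*E**(3/2) (O(E) = (6*sqrt(E))*E = 6*E**(3/2))
O(D(K(sqrt(-4 - 2)), 8)) - l(37) = 6*1**(3/2) - 1*37**2 = 6*1 - 1*1369 = 6 - 1369 = -1363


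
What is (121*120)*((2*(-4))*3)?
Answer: -348480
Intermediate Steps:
(121*120)*((2*(-4))*3) = 14520*(-8*3) = 14520*(-24) = -348480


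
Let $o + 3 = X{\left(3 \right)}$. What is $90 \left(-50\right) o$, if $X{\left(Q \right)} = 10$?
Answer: $-31500$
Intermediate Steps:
$o = 7$ ($o = -3 + 10 = 7$)
$90 \left(-50\right) o = 90 \left(-50\right) 7 = \left(-4500\right) 7 = -31500$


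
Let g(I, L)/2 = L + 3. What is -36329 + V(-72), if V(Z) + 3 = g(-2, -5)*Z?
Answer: -36044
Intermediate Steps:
g(I, L) = 6 + 2*L (g(I, L) = 2*(L + 3) = 2*(3 + L) = 6 + 2*L)
V(Z) = -3 - 4*Z (V(Z) = -3 + (6 + 2*(-5))*Z = -3 + (6 - 10)*Z = -3 - 4*Z)
-36329 + V(-72) = -36329 + (-3 - 4*(-72)) = -36329 + (-3 + 288) = -36329 + 285 = -36044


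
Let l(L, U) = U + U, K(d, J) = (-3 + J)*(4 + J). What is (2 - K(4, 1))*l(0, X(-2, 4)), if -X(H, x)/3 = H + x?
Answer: -144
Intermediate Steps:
X(H, x) = -3*H - 3*x (X(H, x) = -3*(H + x) = -3*H - 3*x)
l(L, U) = 2*U
(2 - K(4, 1))*l(0, X(-2, 4)) = (2 - (-12 + 1 + 1²))*(2*(-3*(-2) - 3*4)) = (2 - (-12 + 1 + 1))*(2*(6 - 12)) = (2 - 1*(-10))*(2*(-6)) = (2 + 10)*(-12) = 12*(-12) = -144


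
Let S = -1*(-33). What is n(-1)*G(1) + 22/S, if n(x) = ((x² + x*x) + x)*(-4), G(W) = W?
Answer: -10/3 ≈ -3.3333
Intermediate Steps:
S = 33
n(x) = -8*x² - 4*x (n(x) = ((x² + x²) + x)*(-4) = (2*x² + x)*(-4) = (x + 2*x²)*(-4) = -8*x² - 4*x)
n(-1)*G(1) + 22/S = -4*(-1)*(1 + 2*(-1))*1 + 22/33 = -4*(-1)*(1 - 2)*1 + 22*(1/33) = -4*(-1)*(-1)*1 + ⅔ = -4*1 + ⅔ = -4 + ⅔ = -10/3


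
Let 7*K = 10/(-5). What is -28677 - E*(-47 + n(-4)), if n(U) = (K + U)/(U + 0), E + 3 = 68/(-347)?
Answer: -140025953/4858 ≈ -28824.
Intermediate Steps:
K = -2/7 (K = (10/(-5))/7 = (10*(-1/5))/7 = (1/7)*(-2) = -2/7 ≈ -0.28571)
E = -1109/347 (E = -3 + 68/(-347) = -3 + 68*(-1/347) = -3 - 68/347 = -1109/347 ≈ -3.1960)
n(U) = (-2/7 + U)/U (n(U) = (-2/7 + U)/(U + 0) = (-2/7 + U)/U)
-28677 - E*(-47 + n(-4)) = -28677 - (-1109)*(-47 + (-2/7 - 4)/(-4))/347 = -28677 - (-1109)*(-47 - 1/4*(-30/7))/347 = -28677 - (-1109)*(-47 + 15/14)/347 = -28677 - (-1109)*(-643)/(347*14) = -28677 - 1*713087/4858 = -28677 - 713087/4858 = -140025953/4858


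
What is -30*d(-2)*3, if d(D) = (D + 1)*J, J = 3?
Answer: 270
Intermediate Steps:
d(D) = 3 + 3*D (d(D) = (D + 1)*3 = (1 + D)*3 = 3 + 3*D)
-30*d(-2)*3 = -30*(3 + 3*(-2))*3 = -30*(3 - 6)*3 = -30*(-3)*3 = 90*3 = 270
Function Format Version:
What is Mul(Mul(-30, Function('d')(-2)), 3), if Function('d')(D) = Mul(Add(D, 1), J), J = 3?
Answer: 270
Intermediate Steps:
Function('d')(D) = Add(3, Mul(3, D)) (Function('d')(D) = Mul(Add(D, 1), 3) = Mul(Add(1, D), 3) = Add(3, Mul(3, D)))
Mul(Mul(-30, Function('d')(-2)), 3) = Mul(Mul(-30, Add(3, Mul(3, -2))), 3) = Mul(Mul(-30, Add(3, -6)), 3) = Mul(Mul(-30, -3), 3) = Mul(90, 3) = 270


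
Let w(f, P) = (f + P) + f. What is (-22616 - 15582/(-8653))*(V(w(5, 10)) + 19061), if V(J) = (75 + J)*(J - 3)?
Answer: -4045893450216/8653 ≈ -4.6757e+8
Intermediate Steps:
w(f, P) = P + 2*f (w(f, P) = (P + f) + f = P + 2*f)
V(J) = (-3 + J)*(75 + J) (V(J) = (75 + J)*(-3 + J) = (-3 + J)*(75 + J))
(-22616 - 15582/(-8653))*(V(w(5, 10)) + 19061) = (-22616 - 15582/(-8653))*((-225 + (10 + 2*5)**2 + 72*(10 + 2*5)) + 19061) = (-22616 - 15582*(-1/8653))*((-225 + (10 + 10)**2 + 72*(10 + 10)) + 19061) = (-22616 + 15582/8653)*((-225 + 20**2 + 72*20) + 19061) = -195680666*((-225 + 400 + 1440) + 19061)/8653 = -195680666*(1615 + 19061)/8653 = -195680666/8653*20676 = -4045893450216/8653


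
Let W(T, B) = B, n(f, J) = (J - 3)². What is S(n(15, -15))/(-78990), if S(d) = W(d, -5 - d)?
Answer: 329/78990 ≈ 0.0041651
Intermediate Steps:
n(f, J) = (-3 + J)²
S(d) = -5 - d
S(n(15, -15))/(-78990) = (-5 - (-3 - 15)²)/(-78990) = (-5 - 1*(-18)²)*(-1/78990) = (-5 - 1*324)*(-1/78990) = (-5 - 324)*(-1/78990) = -329*(-1/78990) = 329/78990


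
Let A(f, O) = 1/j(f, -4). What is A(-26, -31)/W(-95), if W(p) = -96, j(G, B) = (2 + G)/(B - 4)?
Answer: -1/288 ≈ -0.0034722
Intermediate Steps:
j(G, B) = (2 + G)/(-4 + B)
A(f, O) = 1/(-1/4 - f/8) (A(f, O) = 1/((2 + f)/(-4 - 4)) = 1/((2 + f)/(-8)) = 1/(-(2 + f)/8) = 1/(-1/4 - f/8))
A(-26, -31)/W(-95) = -8/(2 - 26)/(-96) = -8/(-24)*(-1/96) = -8*(-1/24)*(-1/96) = (1/3)*(-1/96) = -1/288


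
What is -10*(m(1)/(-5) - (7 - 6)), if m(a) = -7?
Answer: -4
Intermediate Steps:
-10*(m(1)/(-5) - (7 - 6)) = -10*(-7/(-5) - (7 - 6)) = -10*(-7*(-1/5) - 1*1) = -10*(7/5 - 1) = -10*2/5 = -4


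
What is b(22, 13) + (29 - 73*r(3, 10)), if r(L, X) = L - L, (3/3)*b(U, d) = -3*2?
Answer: 23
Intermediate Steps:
b(U, d) = -6 (b(U, d) = -3*2 = -6)
r(L, X) = 0
b(22, 13) + (29 - 73*r(3, 10)) = -6 + (29 - 73*0) = -6 + (29 + 0) = -6 + 29 = 23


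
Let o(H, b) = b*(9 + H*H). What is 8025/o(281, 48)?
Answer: 535/252704 ≈ 0.0021171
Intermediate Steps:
o(H, b) = b*(9 + H²)
8025/o(281, 48) = 8025/((48*(9 + 281²))) = 8025/((48*(9 + 78961))) = 8025/((48*78970)) = 8025/3790560 = 8025*(1/3790560) = 535/252704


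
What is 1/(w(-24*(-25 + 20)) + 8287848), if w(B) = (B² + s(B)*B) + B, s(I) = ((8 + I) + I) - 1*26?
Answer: 1/8329008 ≈ 1.2006e-7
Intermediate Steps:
s(I) = -18 + 2*I (s(I) = (8 + 2*I) - 26 = -18 + 2*I)
w(B) = B + B² + B*(-18 + 2*B) (w(B) = (B² + (-18 + 2*B)*B) + B = (B² + B*(-18 + 2*B)) + B = B + B² + B*(-18 + 2*B))
1/(w(-24*(-25 + 20)) + 8287848) = 1/((-24*(-25 + 20))*(-17 + 3*(-24*(-25 + 20))) + 8287848) = 1/((-24*(-5))*(-17 + 3*(-24*(-5))) + 8287848) = 1/(120*(-17 + 3*120) + 8287848) = 1/(120*(-17 + 360) + 8287848) = 1/(120*343 + 8287848) = 1/(41160 + 8287848) = 1/8329008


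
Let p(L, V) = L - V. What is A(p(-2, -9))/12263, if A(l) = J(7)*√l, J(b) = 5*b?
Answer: 35*√7/12263 ≈ 0.0075513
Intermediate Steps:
A(l) = 35*√l (A(l) = (5*7)*√l = 35*√l)
A(p(-2, -9))/12263 = (35*√(-2 - 1*(-9)))/12263 = (35*√(-2 + 9))*(1/12263) = (35*√7)*(1/12263) = 35*√7/12263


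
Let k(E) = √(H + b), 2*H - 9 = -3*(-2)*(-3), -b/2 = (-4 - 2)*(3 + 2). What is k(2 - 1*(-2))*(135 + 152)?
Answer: 287*√222/2 ≈ 2138.1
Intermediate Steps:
b = 60 (b = -2*(-4 - 2)*(3 + 2) = -(-12)*5 = -2*(-30) = 60)
H = -9/2 (H = 9/2 + (-3*(-2)*(-3))/2 = 9/2 + (6*(-3))/2 = 9/2 + (½)*(-18) = 9/2 - 9 = -9/2 ≈ -4.5000)
k(E) = √222/2 (k(E) = √(-9/2 + 60) = √(111/2) = √222/2)
k(2 - 1*(-2))*(135 + 152) = (√222/2)*(135 + 152) = (√222/2)*287 = 287*√222/2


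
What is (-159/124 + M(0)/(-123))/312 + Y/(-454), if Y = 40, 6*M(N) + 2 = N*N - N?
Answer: -298807609/3240622944 ≈ -0.092207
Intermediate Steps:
M(N) = -⅓ - N/6 + N²/6 (M(N) = -⅓ + (N*N - N)/6 = -⅓ + (N² - N)/6 = -⅓ + (-N/6 + N²/6) = -⅓ - N/6 + N²/6)
(-159/124 + M(0)/(-123))/312 + Y/(-454) = (-159/124 + (-⅓ - ⅙*0 + (⅙)*0²)/(-123))/312 + 40/(-454) = (-159*1/124 + (-⅓ + 0 + (⅙)*0)*(-1/123))*(1/312) + 40*(-1/454) = (-159/124 + (-⅓ + 0 + 0)*(-1/123))*(1/312) - 20/227 = (-159/124 - ⅓*(-1/123))*(1/312) - 20/227 = (-159/124 + 1/369)*(1/312) - 20/227 = -58547/45756*1/312 - 20/227 = -58547/14275872 - 20/227 = -298807609/3240622944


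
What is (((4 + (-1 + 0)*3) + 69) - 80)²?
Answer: 100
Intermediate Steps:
(((4 + (-1 + 0)*3) + 69) - 80)² = (((4 - 1*3) + 69) - 80)² = (((4 - 3) + 69) - 80)² = ((1 + 69) - 80)² = (70 - 80)² = (-10)² = 100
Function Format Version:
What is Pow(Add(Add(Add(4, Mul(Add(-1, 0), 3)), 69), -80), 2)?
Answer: 100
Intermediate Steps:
Pow(Add(Add(Add(4, Mul(Add(-1, 0), 3)), 69), -80), 2) = Pow(Add(Add(Add(4, Mul(-1, 3)), 69), -80), 2) = Pow(Add(Add(Add(4, -3), 69), -80), 2) = Pow(Add(Add(1, 69), -80), 2) = Pow(Add(70, -80), 2) = Pow(-10, 2) = 100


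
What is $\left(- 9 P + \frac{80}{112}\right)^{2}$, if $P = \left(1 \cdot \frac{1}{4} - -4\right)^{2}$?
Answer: $\frac{328588129}{12544} \approx 26195.0$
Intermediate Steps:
$P = \frac{289}{16}$ ($P = \left(1 \cdot \frac{1}{4} + 4\right)^{2} = \left(\frac{1}{4} + 4\right)^{2} = \left(\frac{17}{4}\right)^{2} = \frac{289}{16} \approx 18.063$)
$\left(- 9 P + \frac{80}{112}\right)^{2} = \left(\left(-9\right) \frac{289}{16} + \frac{80}{112}\right)^{2} = \left(- \frac{2601}{16} + 80 \cdot \frac{1}{112}\right)^{2} = \left(- \frac{2601}{16} + \frac{5}{7}\right)^{2} = \left(- \frac{18127}{112}\right)^{2} = \frac{328588129}{12544}$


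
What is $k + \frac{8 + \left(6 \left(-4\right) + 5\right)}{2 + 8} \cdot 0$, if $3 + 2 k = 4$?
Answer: $\frac{1}{2} \approx 0.5$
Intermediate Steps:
$k = \frac{1}{2}$ ($k = - \frac{3}{2} + \frac{1}{2} \cdot 4 = - \frac{3}{2} + 2 = \frac{1}{2} \approx 0.5$)
$k + \frac{8 + \left(6 \left(-4\right) + 5\right)}{2 + 8} \cdot 0 = \frac{1}{2} + \frac{8 + \left(6 \left(-4\right) + 5\right)}{2 + 8} \cdot 0 = \frac{1}{2} + \frac{8 + \left(-24 + 5\right)}{10} \cdot 0 = \frac{1}{2} + \left(8 - 19\right) \frac{1}{10} \cdot 0 = \frac{1}{2} + \left(-11\right) \frac{1}{10} \cdot 0 = \frac{1}{2} - 0 = \frac{1}{2} + 0 = \frac{1}{2}$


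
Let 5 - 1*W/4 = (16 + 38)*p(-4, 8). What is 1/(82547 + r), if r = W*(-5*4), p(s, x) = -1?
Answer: 1/77827 ≈ 1.2849e-5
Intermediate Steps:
W = 236 (W = 20 - 4*(16 + 38)*(-1) = 20 - 216*(-1) = 20 - 4*(-54) = 20 + 216 = 236)
r = -4720 (r = 236*(-5*4) = 236*(-20) = -4720)
1/(82547 + r) = 1/(82547 - 4720) = 1/77827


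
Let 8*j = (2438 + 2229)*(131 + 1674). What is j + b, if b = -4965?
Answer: 8384215/8 ≈ 1.0480e+6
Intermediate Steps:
j = 8423935/8 (j = ((2438 + 2229)*(131 + 1674))/8 = (4667*1805)/8 = (⅛)*8423935 = 8423935/8 ≈ 1.0530e+6)
j + b = 8423935/8 - 4965 = 8384215/8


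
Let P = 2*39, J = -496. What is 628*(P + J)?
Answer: -262504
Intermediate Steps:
P = 78
628*(P + J) = 628*(78 - 496) = 628*(-418) = -262504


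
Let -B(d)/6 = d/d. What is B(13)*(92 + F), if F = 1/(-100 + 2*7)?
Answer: -23733/43 ≈ -551.93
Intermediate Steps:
B(d) = -6 (B(d) = -6*d/d = -6*1 = -6)
F = -1/86 (F = 1/(-100 + 14) = 1/(-86) = -1/86 ≈ -0.011628)
B(13)*(92 + F) = -6*(92 - 1/86) = -6*7911/86 = -23733/43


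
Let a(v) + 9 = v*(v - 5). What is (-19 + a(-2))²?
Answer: 196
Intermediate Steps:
a(v) = -9 + v*(-5 + v) (a(v) = -9 + v*(v - 5) = -9 + v*(-5 + v))
(-19 + a(-2))² = (-19 + (-9 + (-2)² - 5*(-2)))² = (-19 + (-9 + 4 + 10))² = (-19 + 5)² = (-14)² = 196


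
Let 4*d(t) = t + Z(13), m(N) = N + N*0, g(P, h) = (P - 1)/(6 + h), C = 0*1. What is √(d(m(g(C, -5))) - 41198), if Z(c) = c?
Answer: I*√41195 ≈ 202.97*I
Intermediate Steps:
C = 0
g(P, h) = (-1 + P)/(6 + h)
m(N) = N (m(N) = N + 0 = N)
d(t) = 13/4 + t/4 (d(t) = (t + 13)/4 = (13 + t)/4 = 13/4 + t/4)
√(d(m(g(C, -5))) - 41198) = √((13/4 + ((-1 + 0)/(6 - 5))/4) - 41198) = √((13/4 + (-1/1)/4) - 41198) = √((13/4 + (1*(-1))/4) - 41198) = √((13/4 + (¼)*(-1)) - 41198) = √((13/4 - ¼) - 41198) = √(3 - 41198) = √(-41195) = I*√41195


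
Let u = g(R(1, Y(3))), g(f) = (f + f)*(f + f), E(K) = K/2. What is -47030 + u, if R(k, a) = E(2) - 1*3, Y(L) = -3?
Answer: -47014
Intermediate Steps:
E(K) = K/2 (E(K) = K*(½) = K/2)
R(k, a) = -2 (R(k, a) = (½)*2 - 1*3 = 1 - 3 = -2)
g(f) = 4*f² (g(f) = (2*f)*(2*f) = 4*f²)
u = 16 (u = 4*(-2)² = 4*4 = 16)
-47030 + u = -47030 + 16 = -47014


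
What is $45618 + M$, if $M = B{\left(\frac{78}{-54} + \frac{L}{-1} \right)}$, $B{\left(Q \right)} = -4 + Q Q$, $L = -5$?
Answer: $\frac{3695758}{81} \approx 45627.0$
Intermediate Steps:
$B{\left(Q \right)} = -4 + Q^{2}$
$M = \frac{700}{81}$ ($M = -4 + \left(\frac{78}{-54} - \frac{5}{-1}\right)^{2} = -4 + \left(78 \left(- \frac{1}{54}\right) - -5\right)^{2} = -4 + \left(- \frac{13}{9} + 5\right)^{2} = -4 + \left(\frac{32}{9}\right)^{2} = -4 + \frac{1024}{81} = \frac{700}{81} \approx 8.642$)
$45618 + M = 45618 + \frac{700}{81} = \frac{3695758}{81}$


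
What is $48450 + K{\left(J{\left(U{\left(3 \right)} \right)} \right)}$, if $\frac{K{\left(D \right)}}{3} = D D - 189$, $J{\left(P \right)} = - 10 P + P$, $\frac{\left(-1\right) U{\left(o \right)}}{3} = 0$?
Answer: $47883$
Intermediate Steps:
$U{\left(o \right)} = 0$ ($U{\left(o \right)} = \left(-3\right) 0 = 0$)
$J{\left(P \right)} = - 9 P$
$K{\left(D \right)} = -567 + 3 D^{2}$ ($K{\left(D \right)} = 3 \left(D D - 189\right) = 3 \left(D^{2} - 189\right) = 3 \left(-189 + D^{2}\right) = -567 + 3 D^{2}$)
$48450 + K{\left(J{\left(U{\left(3 \right)} \right)} \right)} = 48450 - \left(567 - 3 \left(\left(-9\right) 0\right)^{2}\right) = 48450 - \left(567 - 3 \cdot 0^{2}\right) = 48450 + \left(-567 + 3 \cdot 0\right) = 48450 + \left(-567 + 0\right) = 48450 - 567 = 47883$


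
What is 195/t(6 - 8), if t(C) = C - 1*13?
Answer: -13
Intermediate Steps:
t(C) = -13 + C (t(C) = C - 13 = -13 + C)
195/t(6 - 8) = 195/(-13 + (6 - 8)) = 195/(-13 - 2) = 195/(-15) = 195*(-1/15) = -13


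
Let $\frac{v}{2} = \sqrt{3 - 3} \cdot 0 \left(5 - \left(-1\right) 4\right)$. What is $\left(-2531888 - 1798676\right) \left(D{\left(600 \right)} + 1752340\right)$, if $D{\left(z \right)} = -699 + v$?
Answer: $-7585593455524$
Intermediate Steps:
$v = 0$ ($v = 2 \sqrt{3 - 3} \cdot 0 \left(5 - \left(-1\right) 4\right) = 2 \sqrt{0} \cdot 0 \left(5 - -4\right) = 2 \cdot 0 \cdot 0 \left(5 + 4\right) = 2 \cdot 0 \cdot 9 = 2 \cdot 0 = 0$)
$D{\left(z \right)} = -699$ ($D{\left(z \right)} = -699 + 0 = -699$)
$\left(-2531888 - 1798676\right) \left(D{\left(600 \right)} + 1752340\right) = \left(-2531888 - 1798676\right) \left(-699 + 1752340\right) = \left(-4330564\right) 1751641 = -7585593455524$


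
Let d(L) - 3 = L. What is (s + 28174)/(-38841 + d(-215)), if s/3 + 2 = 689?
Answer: -30235/39053 ≈ -0.77420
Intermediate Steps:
s = 2061 (s = -6 + 3*689 = -6 + 2067 = 2061)
d(L) = 3 + L
(s + 28174)/(-38841 + d(-215)) = (2061 + 28174)/(-38841 + (3 - 215)) = 30235/(-38841 - 212) = 30235/(-39053) = 30235*(-1/39053) = -30235/39053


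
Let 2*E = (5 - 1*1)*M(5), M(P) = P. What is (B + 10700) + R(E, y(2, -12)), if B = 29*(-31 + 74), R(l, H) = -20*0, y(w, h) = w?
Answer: 11947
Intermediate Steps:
E = 10 (E = ((5 - 1*1)*5)/2 = ((5 - 1)*5)/2 = (4*5)/2 = (½)*20 = 10)
R(l, H) = 0
B = 1247 (B = 29*43 = 1247)
(B + 10700) + R(E, y(2, -12)) = (1247 + 10700) + 0 = 11947 + 0 = 11947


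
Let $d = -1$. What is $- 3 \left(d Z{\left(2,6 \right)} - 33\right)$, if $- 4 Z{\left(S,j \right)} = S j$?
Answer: $90$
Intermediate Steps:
$Z{\left(S,j \right)} = - \frac{S j}{4}$
$- 3 \left(d Z{\left(2,6 \right)} - 33\right) = - 3 \left(- \frac{\left(-1\right) 2 \cdot 6}{4} - 33\right) = - 3 \left(\left(-1\right) \left(-3\right) - 33\right) = - 3 \left(3 - 33\right) = \left(-3\right) \left(-30\right) = 90$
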